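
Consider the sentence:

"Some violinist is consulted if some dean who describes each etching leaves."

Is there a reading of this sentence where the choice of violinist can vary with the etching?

The described interpretation is the *each etching* > *some violinist* scoping.
Structurally, *each etching* is inside the relative clause *who describes each etching*, which is itself inside the adjunct *if some dean who describes each etching leaves*.
Even if one barrier were somehow void, the other would still block QR.
*each etching* is confined to the island and cannot take scope over *some violinist*.

No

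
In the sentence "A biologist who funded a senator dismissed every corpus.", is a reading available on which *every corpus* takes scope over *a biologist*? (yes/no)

*every corpus* is a matrix argument; only *a biologist* is modified by the relative clause *who funded a senator*, so the RC island is irrelevant to the target quantifier.
Since no island is crossed, the inverse ordering is licensed alongside surface scope.

Yes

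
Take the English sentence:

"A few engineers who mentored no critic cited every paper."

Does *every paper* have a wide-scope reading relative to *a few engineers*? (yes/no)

Yes

Although the sentence contains a relative clause (*who mentored no critic*), *every paper* is outside it, in the matrix VP.
Since no island is crossed, the inverse ordering is licensed alongside surface scope.
So *every paper* > *a few engineers* is among the available readings.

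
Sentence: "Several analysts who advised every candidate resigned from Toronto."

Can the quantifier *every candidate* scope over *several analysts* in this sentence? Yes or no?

No

The target quantifier *every candidate* is part of the relative clause *who advised every candidate*.
QR out of a relative clause is ruled out by the relative-clause island constraint.
So the wide-scope reading for *every candidate* is blocked.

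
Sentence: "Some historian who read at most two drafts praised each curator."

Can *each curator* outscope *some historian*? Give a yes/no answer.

The relative clause *who read at most two drafts* modifies *some historian*, but *each curator* is not inside that relative clause — it is an argument of the matrix verb.
Since no island is crossed, the inverse ordering is licensed alongside surface scope.
Both orderings are possible: *some historian* > *each curator* and *each curator* > *some historian*.

Yes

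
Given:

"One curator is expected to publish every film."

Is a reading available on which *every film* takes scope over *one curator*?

Yes

Raising constructions are monoclausal for scope purposes; *every film* is not separated from *one curator* by any island.
Nothing blocks QR of the lower DP to a position above the higher one, so inverse scope is available.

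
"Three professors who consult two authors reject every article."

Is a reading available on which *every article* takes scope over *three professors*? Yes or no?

*every article* sits in the matrix clause, not in the relative clause on *three professors*.
Nothing blocks QR of the lower DP to a position above the higher one, so inverse scope is available.
The sentence is scopally ambiguous between *three professors* > *every article* and *every article* > *three professors*.

Yes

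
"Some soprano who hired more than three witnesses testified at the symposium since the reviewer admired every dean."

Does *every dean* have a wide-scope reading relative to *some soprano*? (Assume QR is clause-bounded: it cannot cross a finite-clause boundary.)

The DP *every dean* is contained in the adjunct clause *since the reviewer admired every dean*.
Scope out of an adjunct clause is unavailable: QR respects the adjunct-island constraint.
*every dean* > *some soprano* would require crossing that boundary, which is illicit.
(Only the surface reading survives: one fixed soprano with respect to all the relevant deans.)

No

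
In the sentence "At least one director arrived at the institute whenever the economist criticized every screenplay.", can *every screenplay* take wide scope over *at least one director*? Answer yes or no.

No

The DP *every screenplay* is contained in the adjunct clause *whenever the economist criticized every screenplay*.
Adjuncts are opaque for quantifier raising; a quantifier in an adjunct stays inside it.
So the wide-scope reading for *every screenplay* is blocked.
(Only the surface reading survives: one fixed director with respect to all the relevant screenplays.)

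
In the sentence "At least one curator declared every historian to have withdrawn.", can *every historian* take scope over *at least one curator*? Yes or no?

This is an ECM construction: *every historian* is the infinitival subject, Case-marked by the matrix verb, and the infinitive is transparent for QR.
QR within a single clause is free, so the lower quantifier may take scope over the higher one.
The sentence is scopally ambiguous between *at least one curator* > *every historian* and *every historian* > *at least one curator*.

Yes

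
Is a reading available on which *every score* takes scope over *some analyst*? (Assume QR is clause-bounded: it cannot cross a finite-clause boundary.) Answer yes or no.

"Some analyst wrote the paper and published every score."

No

*every score* is embedded in one conjunct of the coordinate structure (*published every score*).
Asymmetric QR out of one conjunct violates the Coordinate Structure Constraint.
So the wide-scope reading for *every score* is blocked.
(Only the surface reading survives: one fixed analyst with respect to all the relevant scores.)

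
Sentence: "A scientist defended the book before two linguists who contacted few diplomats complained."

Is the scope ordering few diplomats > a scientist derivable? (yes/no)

*few diplomats* sits inside the relative clause *who contacted few diplomats*, which is itself inside the adjunct *before two linguists who contacted few diplomats complained*.
Both the relative clause and the enclosing adjunct are scope islands; QR cannot cross either.
Hence only narrow scope for *few diplomats* (under *a scientist*) survives.

No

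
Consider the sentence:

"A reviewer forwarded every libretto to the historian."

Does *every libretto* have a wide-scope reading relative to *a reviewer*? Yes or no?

*every libretto* and *a reviewer* are in the same minimal clause.
Nothing blocks QR of the lower DP to a position above the higher one, so inverse scope is available.
So *every libretto* > *a reviewer* is among the available readings.

Yes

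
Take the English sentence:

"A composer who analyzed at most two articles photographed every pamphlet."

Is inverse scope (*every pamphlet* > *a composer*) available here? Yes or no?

The relative clause *who analyzed at most two articles* modifies *a composer*, but *every pamphlet* is not inside that relative clause — it is an argument of the matrix verb.
Ordinary QR to a clause-peripheral position gives the wide-scope LF for the lower DP.
The sentence is scopally ambiguous between *a composer* > *every pamphlet* and *every pamphlet* > *a composer*.

Yes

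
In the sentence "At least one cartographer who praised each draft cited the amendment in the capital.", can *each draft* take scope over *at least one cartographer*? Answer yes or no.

The target quantifier *each draft* is part of the relative clause *who praised each draft*.
The relative clause forms an island for QR, so the quantifier is confined to the head noun's restrictor.
The inverse ordering *each draft* > *at least one cartographer* is therefore underivable.

No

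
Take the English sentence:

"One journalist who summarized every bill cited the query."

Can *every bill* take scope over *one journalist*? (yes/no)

No

*every bill* sits inside the relative clause *who summarized every bill*.
The relative clause forms an island for QR, so the quantifier is confined to the head noun's restrictor.
So the wide-scope reading for *every bill* is blocked.
(Only the surface reading survives: one fixed journalist with respect to all the relevant bills.)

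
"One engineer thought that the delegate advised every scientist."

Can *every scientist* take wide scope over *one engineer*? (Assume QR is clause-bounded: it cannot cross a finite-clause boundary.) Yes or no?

*every scientist* occurs within the finite complement clause *that the delegate advised every scientist*.
Finite CP is the ceiling for QR here, by assumption.
*every scientist* is confined to the island and cannot take scope over *one engineer*.
(Only the surface reading survives: one fixed engineer with respect to all the relevant scientists.)

No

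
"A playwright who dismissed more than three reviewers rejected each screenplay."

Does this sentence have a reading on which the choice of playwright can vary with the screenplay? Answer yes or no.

This is the *each screenplay* > *a playwright* reading.
The relative clause *who dismissed more than three reviewers* modifies *a playwright*, but *each screenplay* is not inside that relative clause — it is an argument of the matrix verb.
Clause-internal QR can adjoin the lower DP above the subject, yielding the inverse reading.
Both orderings are possible: *a playwright* > *each screenplay* and *each screenplay* > *a playwright*.

Yes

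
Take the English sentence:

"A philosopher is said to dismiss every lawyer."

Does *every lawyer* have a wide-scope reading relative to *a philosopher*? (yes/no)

*every lawyer* is inside a raising infinitive, which is transparent to QR (no CP barrier), so it behaves as a matrix argument.
QR within a single clause is free, so the lower quantifier may take scope over the higher one.
So *every lawyer* > *a philosopher* is among the available readings.

Yes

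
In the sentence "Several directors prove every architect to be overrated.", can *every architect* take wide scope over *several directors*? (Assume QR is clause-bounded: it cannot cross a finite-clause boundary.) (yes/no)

Yes

*every architect* is an ECM subject; ECM complements are not islands, and the embedded quantifier may take matrix scope.
With no island boundary between them, the object can take inverse scope over the subject via ordinary QR within the clause.
Both orderings are possible: *several directors* > *every architect* and *every architect* > *several directors*.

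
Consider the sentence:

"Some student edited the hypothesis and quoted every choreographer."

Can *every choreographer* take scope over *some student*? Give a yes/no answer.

No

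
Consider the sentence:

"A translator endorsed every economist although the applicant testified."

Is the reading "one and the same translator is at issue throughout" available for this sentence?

Yes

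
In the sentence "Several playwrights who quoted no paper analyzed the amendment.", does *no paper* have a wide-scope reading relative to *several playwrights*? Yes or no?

Structurally, *no paper* is inside the relative clause *who quoted no paper*.
Relative clauses block scope extraction: QR cannot target a position outside the modified NP.
*no paper* > *several playwrights* would require crossing that boundary, which is illicit.

No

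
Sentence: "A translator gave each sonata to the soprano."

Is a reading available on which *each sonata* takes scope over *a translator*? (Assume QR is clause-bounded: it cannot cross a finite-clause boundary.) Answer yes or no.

*each sonata* and *a translator* are in the same minimal clause.
QR within a single clause is free, so the lower quantifier may take scope over the higher one.

Yes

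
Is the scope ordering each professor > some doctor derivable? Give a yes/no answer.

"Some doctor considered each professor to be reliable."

Yes

ECM infinitives lack a CP barrier, so *each professor* can QR over the matrix subject *some doctor*.
Clause-internal QR can adjoin the lower DP above the subject, yielding the inverse reading.
The sentence is scopally ambiguous between *some doctor* > *each professor* and *each professor* > *some doctor*.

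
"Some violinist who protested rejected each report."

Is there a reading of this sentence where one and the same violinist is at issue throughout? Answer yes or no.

Yes

That reading corresponds to *some violinist* > *each report*.
That is the surface-scope ordering, which is always one of the available readings — island constraints only ever restrict inverse scope.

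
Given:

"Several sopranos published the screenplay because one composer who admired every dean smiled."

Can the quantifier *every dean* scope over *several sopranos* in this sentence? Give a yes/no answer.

No

Structurally, *every dean* is inside the relative clause *who admired every dean*, which is itself inside the adjunct *because one composer who admired every dean smiled*.
Even if one barrier were somehow void, the other would still block QR.
*every dean* > *several sopranos* would require crossing that boundary, which is illicit.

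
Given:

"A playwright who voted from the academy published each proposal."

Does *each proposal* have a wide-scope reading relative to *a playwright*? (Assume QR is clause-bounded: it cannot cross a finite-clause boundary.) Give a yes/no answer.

The RC *who voted from the academy* is an island, but *each proposal* is not inside it — it is the matrix object, a clausemate of *a playwright*.
Ordinary QR to a clause-peripheral position gives the wide-scope LF for the lower DP.
Both orderings are possible: *a playwright* > *each proposal* and *each proposal* > *a playwright*.

Yes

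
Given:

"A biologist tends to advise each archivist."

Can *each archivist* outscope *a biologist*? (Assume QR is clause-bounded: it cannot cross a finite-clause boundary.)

Yes

Infinitival complements of raising predicates do not block QR; *each archivist* and *a biologist* are effectively clausemates.
Since no island is crossed, the inverse ordering is licensed alongside surface scope.
Both orderings are possible: *a biologist* > *each archivist* and *each archivist* > *a biologist*.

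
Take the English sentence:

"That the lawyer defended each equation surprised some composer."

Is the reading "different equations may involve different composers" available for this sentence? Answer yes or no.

That reading corresponds to *each equation* > *some composer*.
Structurally, *each equation* is inside the sentential subject *that the lawyer defended each equation*.
Subjects — clausal subjects included — are islands for extraction, and QR is no exception.
*each equation* > *some composer* would require crossing that boundary, which is illicit.

No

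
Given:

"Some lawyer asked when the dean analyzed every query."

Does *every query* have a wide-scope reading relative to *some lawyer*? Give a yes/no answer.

The DP *every query* is contained in the embedded question *when the dean analyzed every query*.
QR across an interrogative CP boundary is ruled out as a wh-island violation.
*every query* is confined to the island and cannot take scope over *some lawyer*.

No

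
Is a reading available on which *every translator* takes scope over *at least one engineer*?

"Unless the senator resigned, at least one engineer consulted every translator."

Yes

Although there is an adjunct clause, *every translator* is in the main clause, not inside the adjunct.
Ordinary QR to a clause-peripheral position gives the wide-scope LF for the lower DP.
Both orderings are possible: *at least one engineer* > *every translator* and *every translator* > *at least one engineer*.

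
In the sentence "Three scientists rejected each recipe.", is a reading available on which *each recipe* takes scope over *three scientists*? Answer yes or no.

*three scientists* and *each recipe* are co-arguments of the matrix verb, with nothing but a clause-internal boundary between them.
Nothing blocks QR of the lower DP to a position above the higher one, so inverse scope is available.
Both orderings are possible: *three scientists* > *each recipe* and *each recipe* > *three scientists*.

Yes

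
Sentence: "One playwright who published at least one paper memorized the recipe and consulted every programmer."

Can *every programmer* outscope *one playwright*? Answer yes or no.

No

*every programmer* is embedded in one conjunct of the coordinate structure (*consulted every programmer*).
Asymmetric QR out of one conjunct violates the Coordinate Structure Constraint.
There is no licit LF on which *every programmer* c-commands *one playwright*.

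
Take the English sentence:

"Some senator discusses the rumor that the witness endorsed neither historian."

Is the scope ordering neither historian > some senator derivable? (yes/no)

Structurally, *neither historian* is inside the complex NP *the rumor that the witness endorsed neither historian*.
Since the clause is the complement of a nominal head, the CNPC blocks scope extraction.
*neither historian* is confined to the island and cannot take scope over *some senator*.
(Only the surface reading survives: one fixed senator with respect to all the relevant historians.)

No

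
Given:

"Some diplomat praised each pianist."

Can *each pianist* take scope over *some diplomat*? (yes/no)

*each pianist* and *some diplomat* are in the same minimal clause.
Ordinary QR to a clause-peripheral position gives the wide-scope LF for the lower DP.

Yes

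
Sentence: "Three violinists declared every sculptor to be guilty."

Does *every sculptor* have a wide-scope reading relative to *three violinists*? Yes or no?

Yes

*every sculptor* is the subject of an ECM infinitive — the infinitival complement of an ECM verb is not a scope island, so *every sculptor* can raise into the matrix clause.
Clause-internal QR can adjoin the lower DP above the subject, yielding the inverse reading.
The sentence is scopally ambiguous between *three violinists* > *every sculptor* and *every sculptor* > *three violinists*.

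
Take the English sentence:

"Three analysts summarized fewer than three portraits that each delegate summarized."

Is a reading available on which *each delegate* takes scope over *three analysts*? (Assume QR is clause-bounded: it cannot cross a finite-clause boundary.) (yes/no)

Structurally, *each delegate* is inside the relative clause *that each delegate summarized* modifying *fewer than three portraits*.
A relative clause is a scope island — quantifier raising cannot cross its boundary.
So the wide-scope reading for *each delegate* is blocked.

No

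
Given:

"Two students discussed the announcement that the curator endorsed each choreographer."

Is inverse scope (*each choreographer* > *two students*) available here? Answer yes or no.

No

*each choreographer* is embedded in the complex NP *the announcement that the curator endorsed each choreographer*.
A that-clause complement to a noun is an island; QR cannot cross the NP boundary.
The inverse ordering *each choreographer* > *two students* is therefore underivable.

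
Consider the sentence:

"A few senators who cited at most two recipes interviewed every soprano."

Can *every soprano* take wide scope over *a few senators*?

*every soprano* is a matrix argument; only *a few senators* is modified by the relative clause *who cited at most two recipes*, so the RC island is irrelevant to the target quantifier.
Nothing blocks QR of the lower DP to a position above the higher one, so inverse scope is available.

Yes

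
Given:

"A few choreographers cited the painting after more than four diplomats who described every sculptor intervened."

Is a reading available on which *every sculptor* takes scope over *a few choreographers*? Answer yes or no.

The DP *every sculptor* is contained in the relative clause *who described every sculptor*, which is itself inside the adjunct *after more than four diplomats who described every sculptor intervened*.
Nested islands: the RC island is itself inside an adjunct island, so wide scope is doubly excluded.
*every sculptor* > *a few choreographers* would require crossing that boundary, which is illicit.

No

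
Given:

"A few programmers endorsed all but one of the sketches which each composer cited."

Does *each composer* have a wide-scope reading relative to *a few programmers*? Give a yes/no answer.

No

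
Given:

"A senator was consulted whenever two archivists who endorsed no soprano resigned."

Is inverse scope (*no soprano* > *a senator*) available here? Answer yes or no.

No

*no soprano* is embedded in the relative clause *who endorsed no soprano*, which is itself inside the adjunct *whenever two archivists who endorsed no soprano resigned*.
Even if one barrier were somehow void, the other would still block QR.
So the wide-scope reading for *no soprano* is blocked.
(Only the surface reading survives: one fixed senator with respect to all the relevant sopranos.)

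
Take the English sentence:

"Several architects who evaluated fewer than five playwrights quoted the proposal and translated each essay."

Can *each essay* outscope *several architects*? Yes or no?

No

*each essay* occurs within one conjunct of the coordinate structure (*translated each essay*).
The Coordinate Structure Constraint blocks movement (including QR) out of a single conjunct.
*each essay* is confined to the island and cannot take scope over *several architects*.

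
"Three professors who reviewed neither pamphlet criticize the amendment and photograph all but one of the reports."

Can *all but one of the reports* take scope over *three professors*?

Structurally, *all but one of the reports* is inside one conjunct of the coordinate structure (*photograph all but one of the reports*).
Coordinate structures are islands for non-across-the-board movement, QR included.
The inverse ordering *all but one of the reports* > *three professors* is therefore underivable.

No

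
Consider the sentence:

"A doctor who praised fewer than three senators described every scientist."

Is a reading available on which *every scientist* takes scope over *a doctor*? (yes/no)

*every scientist* is a matrix argument; only *a doctor* is modified by the relative clause *who praised fewer than three senators*, so the RC island is irrelevant to the target quantifier.
Since no island is crossed, the inverse ordering is licensed alongside surface scope.

Yes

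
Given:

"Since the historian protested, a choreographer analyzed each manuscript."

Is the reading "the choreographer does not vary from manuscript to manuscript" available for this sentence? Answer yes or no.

Yes

The paraphrase describes the scope ordering *a choreographer* > *each manuscript*.
Surface scope (*a choreographer* > *each manuscript*) is always derivable; islands only block QR, not in-situ interpretation.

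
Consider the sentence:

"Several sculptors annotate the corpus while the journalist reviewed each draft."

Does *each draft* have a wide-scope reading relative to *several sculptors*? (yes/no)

No

*each draft* is embedded in the adjunct clause *while the journalist reviewed each draft*.
Adverbial clauses are not L-marked, so they are barriers for QR — the quantifier cannot escape the adjunct.
So *each draft* cannot raise high enough to outscope *several sculptors*; only the surface ordering *several sculptors* > *each draft* is available.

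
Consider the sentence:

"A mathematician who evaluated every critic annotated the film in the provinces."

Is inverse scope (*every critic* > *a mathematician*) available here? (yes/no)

*every critic* sits inside the relative clause *who evaluated every critic*.
QR out of a relative clause is ruled out by the relative-clause island constraint.
Hence only narrow scope for *every critic* (under *a mathematician*) survives.

No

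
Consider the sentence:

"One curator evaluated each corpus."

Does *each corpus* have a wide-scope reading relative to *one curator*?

*each corpus* is the matrix object and *one curator* the matrix subject; the two are clausemates.
Ordinary QR to a clause-peripheral position gives the wide-scope LF for the lower DP.

Yes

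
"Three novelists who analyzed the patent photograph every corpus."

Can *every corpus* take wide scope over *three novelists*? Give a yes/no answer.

Yes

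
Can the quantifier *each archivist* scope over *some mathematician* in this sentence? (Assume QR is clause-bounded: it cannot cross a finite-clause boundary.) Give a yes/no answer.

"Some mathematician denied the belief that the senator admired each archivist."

No

The target quantifier *each archivist* is part of the complex NP *the belief that the senator admired each archivist*.
The Complex NP Constraint bars QR out of the complement clause of a noun.
The inverse ordering *each archivist* > *some mathematician* is therefore underivable.
(Only the surface reading survives: one fixed mathematician with respect to all the relevant archivists.)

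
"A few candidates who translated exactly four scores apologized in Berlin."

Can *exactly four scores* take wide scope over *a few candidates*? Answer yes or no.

No

The target quantifier *exactly four scores* is part of the relative clause *who translated exactly four scores*.
Relative clauses are scope islands: a quantifier cannot QR out of a relative clause to take scope in the matrix clause.
The inverse ordering *exactly four scores* > *a few candidates* is therefore underivable.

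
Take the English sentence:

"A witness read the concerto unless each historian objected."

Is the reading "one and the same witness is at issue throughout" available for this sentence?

The described interpretation is the *a witness* > *each historian* scoping.
Nothing needs to raise for *a witness* > *each historian*, so no island constraint is at stake.

Yes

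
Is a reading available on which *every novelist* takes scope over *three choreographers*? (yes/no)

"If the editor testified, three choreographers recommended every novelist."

Yes

Neither queried DP is inside the adjunct, so the adjunct-island constraint does not apply.
Clause-internal QR can adjoin the lower DP above the subject, yielding the inverse reading.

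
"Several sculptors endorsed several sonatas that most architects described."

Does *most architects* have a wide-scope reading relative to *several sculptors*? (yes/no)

No

Structurally, *most architects* is inside the relative clause *that most architects described* modifying *several sonatas*.
Relative clauses are scope islands: a quantifier cannot QR out of a relative clause to take scope in the matrix clause.
So the wide-scope reading for *most architects* is blocked.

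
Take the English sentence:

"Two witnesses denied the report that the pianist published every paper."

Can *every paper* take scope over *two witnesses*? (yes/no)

No

Structurally, *every paper* is inside the complex NP *the report that the pianist published every paper*.
Noun-complement clauses are scope islands (the Complex NP Constraint): a quantifier inside one cannot scope into the matrix.
Hence only narrow scope for *every paper* (under *two witnesses*) survives.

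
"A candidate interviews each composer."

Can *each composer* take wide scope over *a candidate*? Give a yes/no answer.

Yes

*each composer* is the matrix object and *a candidate* the matrix subject; the two are clausemates.
Since no island is crossed, the inverse ordering is licensed alongside surface scope.
The sentence is scopally ambiguous between *a candidate* > *each composer* and *each composer* > *a candidate*.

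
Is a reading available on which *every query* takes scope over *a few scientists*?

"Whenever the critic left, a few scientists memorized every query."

Although there is an adjunct clause, *every query* is in the main clause, not inside the adjunct.
QR within a single clause is free, so the lower quantifier may take scope over the higher one.
The sentence is scopally ambiguous between *a few scientists* > *every query* and *every query* > *a few scientists*.

Yes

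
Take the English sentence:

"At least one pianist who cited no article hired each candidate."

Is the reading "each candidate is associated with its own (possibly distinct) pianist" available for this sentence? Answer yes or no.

That reading corresponds to *each candidate* > *at least one pianist*.
*each candidate* sits in the matrix clause, not in the relative clause on *at least one pianist*.
Clause-internal QR can adjoin the lower DP above the subject, yielding the inverse reading.

Yes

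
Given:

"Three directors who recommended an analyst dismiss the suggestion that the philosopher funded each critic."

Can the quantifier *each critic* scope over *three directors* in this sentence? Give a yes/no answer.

No

The target quantifier *each critic* is part of the complex NP *the suggestion that the philosopher funded each critic*.
The complex NP is opaque for QR — the quantifier is frozen inside the noun's complement.
*each critic* is confined to the island and cannot take scope over *three directors*.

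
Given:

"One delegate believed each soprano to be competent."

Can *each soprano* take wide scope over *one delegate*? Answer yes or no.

Yes

The ECM infinitive is scope-transparent — *each soprano* is free to raise above *one delegate*.
With no island boundary between them, the object can take inverse scope over the subject via ordinary QR within the clause.
The sentence is scopally ambiguous between *one delegate* > *each soprano* and *each soprano* > *one delegate*.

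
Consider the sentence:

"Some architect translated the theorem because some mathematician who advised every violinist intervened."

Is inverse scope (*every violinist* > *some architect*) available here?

*every violinist* occurs within the relative clause *who advised every violinist*, which is itself inside the adjunct *because some mathematician who advised every violinist intervened*.
Two island boundaries intervene — the relative clause and the adjunct. Either alone would block QR.
So *every violinist* cannot raise high enough to outscope *some architect*; only the surface ordering *some architect* > *every violinist* is available.
(Only the surface reading survives: one fixed architect with respect to all the relevant violinists.)

No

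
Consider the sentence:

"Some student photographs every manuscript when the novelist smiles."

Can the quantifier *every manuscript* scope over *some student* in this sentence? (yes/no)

*every manuscript* is a matrix argument; the adjunct is an island but the target quantifier is outside it.
Clause-internal QR can adjoin the lower DP above the subject, yielding the inverse reading.

Yes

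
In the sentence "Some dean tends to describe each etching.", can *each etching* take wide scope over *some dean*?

Yes

Raising constructions are monoclausal for scope purposes; *each etching* is not separated from *some dean* by any island.
QR within a single clause is free, so the lower quantifier may take scope over the higher one.
The sentence is scopally ambiguous between *some dean* > *each etching* and *each etching* > *some dean*.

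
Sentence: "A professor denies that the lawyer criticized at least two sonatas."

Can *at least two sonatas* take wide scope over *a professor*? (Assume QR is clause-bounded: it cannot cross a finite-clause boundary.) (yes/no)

No

Structurally, *at least two sonatas* is inside the finite complement clause *that the lawyer criticized at least two sonatas*.
QR is clause-bounded, so the finite complement is a scope island for the embedded quantifier.
So the wide-scope reading for *at least two sonatas* is blocked.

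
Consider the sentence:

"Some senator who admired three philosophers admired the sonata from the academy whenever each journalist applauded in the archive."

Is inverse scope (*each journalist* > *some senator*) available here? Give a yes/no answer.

No

*each journalist* occurs within the adjunct clause *whenever each journalist applauded in the archive*.
Adverbial clauses are not L-marked, so they are barriers for QR — the quantifier cannot escape the adjunct.
*each journalist* > *some senator* would require crossing that boundary, which is illicit.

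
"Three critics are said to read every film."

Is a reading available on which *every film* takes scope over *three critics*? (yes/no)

The matrix predicate is a raising verb, whose infinitival complement is not a scope island — *every film* can QR into the matrix clause.
Nothing blocks QR of the lower DP to a position above the higher one, so inverse scope is available.
The sentence is scopally ambiguous between *three critics* > *every film* and *every film* > *three critics*.

Yes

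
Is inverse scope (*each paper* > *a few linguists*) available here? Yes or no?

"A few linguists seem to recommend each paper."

Infinitival complements of raising predicates do not block QR; *each paper* and *a few linguists* are effectively clausemates.
No island intervenes, so both surface and inverse scope are derivable.
The sentence is scopally ambiguous between *a few linguists* > *each paper* and *each paper* > *a few linguists*.

Yes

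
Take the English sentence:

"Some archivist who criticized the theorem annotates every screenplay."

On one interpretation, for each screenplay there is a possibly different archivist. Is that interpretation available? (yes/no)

The paraphrase describes the scope ordering *every screenplay* > *some archivist*.
Although the sentence contains a relative clause (*who criticized the theorem*), *every screenplay* is outside it, in the matrix VP.
Clause-internal QR can adjoin the lower DP above the subject, yielding the inverse reading.
So *every screenplay* > *some archivist* is among the available readings.

Yes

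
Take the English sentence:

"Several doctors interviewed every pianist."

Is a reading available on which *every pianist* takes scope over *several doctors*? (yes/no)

*every pianist* and *several doctors* are in the same minimal clause.
With no island boundary between them, the object can take inverse scope over the subject via ordinary QR within the clause.

Yes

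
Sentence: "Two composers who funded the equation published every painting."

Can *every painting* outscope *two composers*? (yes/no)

*every painting* sits in the matrix clause, not in the relative clause on *two composers*.
Clause-internal QR can adjoin the lower DP above the subject, yielding the inverse reading.

Yes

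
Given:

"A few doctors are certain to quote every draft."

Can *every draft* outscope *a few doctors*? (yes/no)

Yes

*every draft* is the object of the infinitival complement of a raising predicate; raising infinitives are transparent for QR, so the two DPs are in effect clausemates.
With no island boundary between them, the object can take inverse scope over the subject via ordinary QR within the clause.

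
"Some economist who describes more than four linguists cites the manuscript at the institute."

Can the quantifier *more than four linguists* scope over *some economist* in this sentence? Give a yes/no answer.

No

*more than four linguists* sits inside the relative clause *who describes more than four linguists*.
Relative clauses are scope islands: a quantifier cannot QR out of a relative clause to take scope in the matrix clause.
There is no licit LF on which *more than four linguists* c-commands *some economist*.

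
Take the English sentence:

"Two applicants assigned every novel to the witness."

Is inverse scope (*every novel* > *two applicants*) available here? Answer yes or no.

Yes

*two applicants* and *every novel* are co-arguments of the matrix verb, with nothing but a clause-internal boundary between them.
Since no island is crossed, the inverse ordering is licensed alongside surface scope.
The sentence is scopally ambiguous between *two applicants* > *every novel* and *every novel* > *two applicants*.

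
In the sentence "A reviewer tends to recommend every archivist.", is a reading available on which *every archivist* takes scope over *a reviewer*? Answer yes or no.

Yes

Raising constructions are monoclausal for scope purposes; *every archivist* is not separated from *a reviewer* by any island.
Clause-internal QR can adjoin the lower DP above the subject, yielding the inverse reading.
Both orderings are possible: *a reviewer* > *every archivist* and *every archivist* > *a reviewer*.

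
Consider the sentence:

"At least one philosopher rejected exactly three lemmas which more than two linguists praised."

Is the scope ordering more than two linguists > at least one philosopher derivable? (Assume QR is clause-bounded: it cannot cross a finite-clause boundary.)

No

The target quantifier *more than two linguists* is part of the relative clause *which more than two linguists praised* modifying *exactly three lemmas*.
QR out of a relative clause is ruled out by the relative-clause island constraint.
The inverse ordering *more than two linguists* > *at least one philosopher* is therefore underivable.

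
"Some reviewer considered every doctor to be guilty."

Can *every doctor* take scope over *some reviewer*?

Yes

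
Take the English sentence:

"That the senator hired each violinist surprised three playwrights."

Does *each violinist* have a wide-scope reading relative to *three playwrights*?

The DP *each violinist* is contained in the sentential subject *that the senator hired each violinist*.
Clausal subjects are scope islands; QR from inside the subject into the matrix is barred.
There is no licit LF on which *each violinist* c-commands *three playwrights*.

No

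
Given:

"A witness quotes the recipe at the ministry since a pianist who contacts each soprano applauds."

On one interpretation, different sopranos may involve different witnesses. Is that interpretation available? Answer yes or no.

This is the *each soprano* > *a witness* reading.
Structurally, *each soprano* is inside the relative clause *who contacts each soprano*, which is itself inside the adjunct *since a pianist who contacts each soprano applauds*.
Two island boundaries intervene — the relative clause and the adjunct. Either alone would block QR.
*each soprano* > *a witness* would require crossing that boundary, which is illicit.

No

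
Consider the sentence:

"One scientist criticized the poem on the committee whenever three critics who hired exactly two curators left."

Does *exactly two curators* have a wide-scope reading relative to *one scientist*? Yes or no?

*exactly two curators* is embedded in the relative clause *who hired exactly two curators*, which is itself inside the adjunct *whenever three critics who hired exactly two curators left*.
Two island boundaries intervene — the relative clause and the adjunct. Either alone would block QR.
Hence only narrow scope for *exactly two curators* (under *one scientist*) survives.

No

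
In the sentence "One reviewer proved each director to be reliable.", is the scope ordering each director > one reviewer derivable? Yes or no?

*each director* is an ECM subject; ECM complements are not islands, and the embedded quantifier may take matrix scope.
No island intervenes, so both surface and inverse scope are derivable.

Yes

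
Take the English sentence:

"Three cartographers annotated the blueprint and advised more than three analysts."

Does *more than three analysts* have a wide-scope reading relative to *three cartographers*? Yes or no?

The target quantifier *more than three analysts* is part of one conjunct of the coordinate structure (*advised more than three analysts*).
Asymmetric QR out of one conjunct violates the Coordinate Structure Constraint.
So *more than three analysts* cannot raise high enough to outscope *three cartographers*; only the surface ordering *three cartographers* > *more than three analysts* is available.

No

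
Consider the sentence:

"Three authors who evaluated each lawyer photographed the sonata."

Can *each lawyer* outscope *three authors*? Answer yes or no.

No

*each lawyer* sits inside the relative clause *who evaluated each lawyer*.
A relative clause is a scope island — quantifier raising cannot cross its boundary.
So *each lawyer* cannot raise high enough to outscope *three authors*; only the surface ordering *three authors* > *each lawyer* is available.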